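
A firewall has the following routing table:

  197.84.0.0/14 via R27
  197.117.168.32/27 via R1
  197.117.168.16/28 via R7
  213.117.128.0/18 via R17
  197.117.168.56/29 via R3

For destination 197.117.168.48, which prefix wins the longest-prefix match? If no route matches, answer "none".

197.117.168.32/27

Entries matching 197.117.168.48:
  197.117.168.32/27 (197.117.168.32 - 197.117.168.63)
Most specific is 197.117.168.32/27.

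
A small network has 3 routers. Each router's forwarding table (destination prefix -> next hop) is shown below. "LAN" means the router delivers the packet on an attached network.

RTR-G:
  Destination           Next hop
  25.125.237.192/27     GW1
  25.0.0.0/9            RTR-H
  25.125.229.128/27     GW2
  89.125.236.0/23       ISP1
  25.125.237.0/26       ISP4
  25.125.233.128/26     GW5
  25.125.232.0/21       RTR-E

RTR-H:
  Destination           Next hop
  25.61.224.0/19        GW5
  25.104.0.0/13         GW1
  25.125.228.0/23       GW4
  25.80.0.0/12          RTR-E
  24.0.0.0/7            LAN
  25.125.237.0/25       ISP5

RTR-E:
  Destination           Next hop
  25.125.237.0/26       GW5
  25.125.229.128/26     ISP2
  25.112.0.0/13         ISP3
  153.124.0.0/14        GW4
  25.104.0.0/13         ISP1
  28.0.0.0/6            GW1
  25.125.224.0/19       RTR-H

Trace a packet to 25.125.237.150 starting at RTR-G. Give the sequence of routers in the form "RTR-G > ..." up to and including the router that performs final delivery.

At RTR-G: longest match for 25.125.237.150 is 25.125.232.0/21 -> RTR-E
At RTR-E: longest match for 25.125.237.150 is 25.125.224.0/19 -> RTR-H
At RTR-H: longest match for 25.125.237.150 is 24.0.0.0/7 -> LAN

RTR-G > RTR-E > RTR-H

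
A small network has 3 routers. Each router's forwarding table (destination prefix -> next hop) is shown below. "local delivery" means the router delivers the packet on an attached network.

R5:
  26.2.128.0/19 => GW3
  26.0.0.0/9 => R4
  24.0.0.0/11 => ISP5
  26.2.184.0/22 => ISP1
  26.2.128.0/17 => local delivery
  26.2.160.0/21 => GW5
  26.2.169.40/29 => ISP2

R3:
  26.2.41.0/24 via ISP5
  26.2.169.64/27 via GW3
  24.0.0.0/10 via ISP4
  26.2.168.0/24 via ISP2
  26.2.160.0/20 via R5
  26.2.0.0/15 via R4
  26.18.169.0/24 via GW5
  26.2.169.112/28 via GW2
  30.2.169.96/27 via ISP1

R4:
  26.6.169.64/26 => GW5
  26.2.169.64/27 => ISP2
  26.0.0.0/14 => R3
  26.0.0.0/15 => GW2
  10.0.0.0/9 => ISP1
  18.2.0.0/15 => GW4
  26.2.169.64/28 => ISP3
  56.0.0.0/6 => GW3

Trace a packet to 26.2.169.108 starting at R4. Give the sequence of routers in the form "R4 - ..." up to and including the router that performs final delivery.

At R4: longest match for 26.2.169.108 is 26.0.0.0/14 -> R3
At R3: longest match for 26.2.169.108 is 26.2.160.0/20 -> R5
At R5: longest match for 26.2.169.108 is 26.2.128.0/17 -> local delivery

R4 - R3 - R5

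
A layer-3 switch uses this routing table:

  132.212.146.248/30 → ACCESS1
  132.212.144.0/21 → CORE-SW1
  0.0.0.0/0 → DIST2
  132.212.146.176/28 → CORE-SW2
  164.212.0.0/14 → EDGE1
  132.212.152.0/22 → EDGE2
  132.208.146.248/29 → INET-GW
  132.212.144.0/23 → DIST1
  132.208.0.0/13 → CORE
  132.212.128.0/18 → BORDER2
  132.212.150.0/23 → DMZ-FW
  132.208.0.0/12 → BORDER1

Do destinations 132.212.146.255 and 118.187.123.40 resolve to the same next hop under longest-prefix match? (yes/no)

132.212.146.255: longest match 132.212.144.0/21 -> CORE-SW1
118.187.123.40: longest match 0.0.0.0/0 -> DIST2

no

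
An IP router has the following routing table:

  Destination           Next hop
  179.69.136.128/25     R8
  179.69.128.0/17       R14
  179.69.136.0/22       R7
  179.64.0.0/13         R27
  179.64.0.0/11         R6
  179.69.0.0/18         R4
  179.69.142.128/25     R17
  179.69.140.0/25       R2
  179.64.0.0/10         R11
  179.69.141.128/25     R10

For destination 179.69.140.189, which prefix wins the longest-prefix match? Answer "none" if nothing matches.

179.69.128.0/17

Entries matching 179.69.140.189:
  179.64.0.0/10 (179.64.0.0 - 179.127.255.255)
  179.64.0.0/11 (179.64.0.0 - 179.95.255.255)
  179.64.0.0/13 (179.64.0.0 - 179.71.255.255)
  179.69.128.0/17 (179.69.128.0 - 179.69.255.255)
Most specific is 179.69.128.0/17.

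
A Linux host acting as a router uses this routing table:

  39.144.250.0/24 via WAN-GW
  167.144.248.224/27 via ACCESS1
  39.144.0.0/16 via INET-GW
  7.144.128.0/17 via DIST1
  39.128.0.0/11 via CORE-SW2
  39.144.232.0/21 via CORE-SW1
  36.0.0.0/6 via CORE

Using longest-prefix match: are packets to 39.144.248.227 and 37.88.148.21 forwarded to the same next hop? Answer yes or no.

39.144.248.227: longest match 39.144.0.0/16 -> INET-GW
37.88.148.21: longest match 36.0.0.0/6 -> CORE

no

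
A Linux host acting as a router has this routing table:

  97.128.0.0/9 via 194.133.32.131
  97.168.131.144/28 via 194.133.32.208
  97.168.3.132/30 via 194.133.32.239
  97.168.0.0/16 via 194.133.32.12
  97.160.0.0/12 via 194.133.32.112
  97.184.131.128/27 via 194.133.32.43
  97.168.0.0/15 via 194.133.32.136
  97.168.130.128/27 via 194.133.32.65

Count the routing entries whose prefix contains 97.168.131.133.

Prefixes containing 97.168.131.133:
  97.128.0.0/9 (97.128.0.0 - 97.255.255.255)
  97.160.0.0/12 (97.160.0.0 - 97.175.255.255)
  97.168.0.0/15 (97.168.0.0 - 97.169.255.255)
  97.168.0.0/16 (97.168.0.0 - 97.168.255.255)
Total matching entries: 4.

4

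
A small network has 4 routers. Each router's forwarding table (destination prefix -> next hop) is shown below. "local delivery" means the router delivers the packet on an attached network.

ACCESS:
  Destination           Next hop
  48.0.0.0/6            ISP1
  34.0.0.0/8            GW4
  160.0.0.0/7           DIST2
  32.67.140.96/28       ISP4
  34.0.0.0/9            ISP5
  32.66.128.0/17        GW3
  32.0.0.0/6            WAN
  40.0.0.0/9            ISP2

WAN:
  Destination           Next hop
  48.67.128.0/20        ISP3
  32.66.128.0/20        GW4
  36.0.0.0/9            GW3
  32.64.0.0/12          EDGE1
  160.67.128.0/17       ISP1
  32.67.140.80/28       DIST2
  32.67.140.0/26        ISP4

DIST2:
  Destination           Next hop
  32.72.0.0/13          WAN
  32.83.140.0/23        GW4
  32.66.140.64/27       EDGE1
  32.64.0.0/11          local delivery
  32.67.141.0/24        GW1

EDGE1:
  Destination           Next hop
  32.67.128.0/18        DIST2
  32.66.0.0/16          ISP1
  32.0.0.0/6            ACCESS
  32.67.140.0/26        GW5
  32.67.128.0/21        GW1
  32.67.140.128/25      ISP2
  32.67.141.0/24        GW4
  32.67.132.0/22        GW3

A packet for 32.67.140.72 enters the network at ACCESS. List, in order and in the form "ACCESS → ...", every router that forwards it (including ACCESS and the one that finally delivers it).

ACCESS → WAN → EDGE1 → DIST2

At ACCESS: longest match for 32.67.140.72 is 32.0.0.0/6 -> WAN
At WAN: longest match for 32.67.140.72 is 32.64.0.0/12 -> EDGE1
At EDGE1: longest match for 32.67.140.72 is 32.67.128.0/18 -> DIST2
At DIST2: longest match for 32.67.140.72 is 32.64.0.0/11 -> local delivery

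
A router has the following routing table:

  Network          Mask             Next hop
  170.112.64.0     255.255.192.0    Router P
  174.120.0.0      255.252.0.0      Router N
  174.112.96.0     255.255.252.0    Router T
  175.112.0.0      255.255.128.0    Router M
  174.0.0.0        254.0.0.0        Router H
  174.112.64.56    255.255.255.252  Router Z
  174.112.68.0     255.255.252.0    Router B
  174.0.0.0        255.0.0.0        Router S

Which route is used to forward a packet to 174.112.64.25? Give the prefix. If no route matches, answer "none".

174.0.0.0/8

Entries matching 174.112.64.25:
  174.0.0.0/7 (174.0.0.0 - 175.255.255.255)
  174.0.0.0/8 (174.0.0.0 - 174.255.255.255)
Most specific is 174.0.0.0/8.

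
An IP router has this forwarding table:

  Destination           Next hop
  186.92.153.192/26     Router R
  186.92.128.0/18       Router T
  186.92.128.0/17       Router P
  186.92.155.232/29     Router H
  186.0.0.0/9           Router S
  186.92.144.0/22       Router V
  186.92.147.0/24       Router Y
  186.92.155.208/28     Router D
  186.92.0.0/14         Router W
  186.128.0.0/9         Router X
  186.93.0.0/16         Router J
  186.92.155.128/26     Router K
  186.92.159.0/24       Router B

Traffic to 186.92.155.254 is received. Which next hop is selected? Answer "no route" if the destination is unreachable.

Routes whose prefix contains 186.92.155.254:
  186.0.0.0/9 (186.0.0.0 - 186.127.255.255) -> Router S
  186.92.0.0/14 (186.92.0.0 - 186.95.255.255) -> Router W
  186.92.128.0/17 (186.92.128.0 - 186.92.255.255) -> Router P
  186.92.128.0/18 (186.92.128.0 - 186.92.191.255) -> Router T
More-specific entries that do NOT match:
  186.92.155.232/29 (186.92.155.232 - 186.92.155.239) does not contain 186.92.155.254
  186.92.155.208/28 (186.92.155.208 - 186.92.155.223) does not contain 186.92.155.254
  186.92.153.192/26 (186.92.153.192 - 186.92.153.255) does not contain 186.92.155.254
  186.92.155.128/26 (186.92.155.128 - 186.92.155.191) does not contain 186.92.155.254
  186.92.147.0/24 (186.92.147.0 - 186.92.147.255) does not contain 186.92.155.254
  186.92.159.0/24 (186.92.159.0 - 186.92.159.255) does not contain 186.92.155.254
  186.92.144.0/22 (186.92.144.0 - 186.92.147.255) does not contain 186.92.155.254
Longest matching prefix is /18 -> next hop Router T.

Router T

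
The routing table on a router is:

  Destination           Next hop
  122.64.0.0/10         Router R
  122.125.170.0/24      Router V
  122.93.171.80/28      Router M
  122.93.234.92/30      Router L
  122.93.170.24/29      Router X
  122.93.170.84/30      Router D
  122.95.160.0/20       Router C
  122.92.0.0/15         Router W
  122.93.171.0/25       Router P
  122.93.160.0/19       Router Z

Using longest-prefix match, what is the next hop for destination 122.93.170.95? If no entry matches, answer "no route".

Routes whose prefix contains 122.93.170.95:
  122.64.0.0/10 (122.64.0.0 - 122.127.255.255) -> Router R
  122.92.0.0/15 (122.92.0.0 - 122.93.255.255) -> Router W
  122.93.160.0/19 (122.93.160.0 - 122.93.191.255) -> Router Z
More-specific entries that do NOT match:
  122.93.234.92/30 (122.93.234.92 - 122.93.234.95) does not contain 122.93.170.95
  122.93.170.84/30 (122.93.170.84 - 122.93.170.87) does not contain 122.93.170.95
  122.93.170.24/29 (122.93.170.24 - 122.93.170.31) does not contain 122.93.170.95
  122.93.171.80/28 (122.93.171.80 - 122.93.171.95) does not contain 122.93.170.95
  122.93.171.0/25 (122.93.171.0 - 122.93.171.127) does not contain 122.93.170.95
  122.125.170.0/24 (122.125.170.0 - 122.125.170.255) does not contain 122.93.170.95
  122.95.160.0/20 (122.95.160.0 - 122.95.175.255) does not contain 122.93.170.95
Longest matching prefix is /19 -> next hop Router Z.

Router Z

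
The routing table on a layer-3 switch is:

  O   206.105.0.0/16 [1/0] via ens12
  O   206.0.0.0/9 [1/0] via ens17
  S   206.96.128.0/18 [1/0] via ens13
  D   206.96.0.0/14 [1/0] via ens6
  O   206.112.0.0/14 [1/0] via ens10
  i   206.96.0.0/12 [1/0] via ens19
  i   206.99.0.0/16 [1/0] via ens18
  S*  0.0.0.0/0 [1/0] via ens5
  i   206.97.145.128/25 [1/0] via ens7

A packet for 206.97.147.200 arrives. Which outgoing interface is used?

Routes whose prefix contains 206.97.147.200:
  0.0.0.0/0 (default, matches everything) -> ens5
  206.0.0.0/9 (206.0.0.0 - 206.127.255.255) -> ens17
  206.96.0.0/12 (206.96.0.0 - 206.111.255.255) -> ens19
  206.96.0.0/14 (206.96.0.0 - 206.99.255.255) -> ens6
More-specific entries that do NOT match:
  206.97.145.128/25 (206.97.145.128 - 206.97.145.255) does not contain 206.97.147.200
  206.96.128.0/18 (206.96.128.0 - 206.96.191.255) does not contain 206.97.147.200
  206.105.0.0/16 (206.105.0.0 - 206.105.255.255) does not contain 206.97.147.200
  206.99.0.0/16 (206.99.0.0 - 206.99.255.255) does not contain 206.97.147.200
Longest matching prefix is /14 -> interface ens6.

ens6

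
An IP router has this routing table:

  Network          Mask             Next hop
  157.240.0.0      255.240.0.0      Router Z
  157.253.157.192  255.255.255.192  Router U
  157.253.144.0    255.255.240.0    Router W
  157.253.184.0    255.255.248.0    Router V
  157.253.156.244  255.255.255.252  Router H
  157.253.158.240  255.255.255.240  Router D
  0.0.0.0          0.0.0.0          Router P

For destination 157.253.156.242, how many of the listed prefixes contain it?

3

Prefixes containing 157.253.156.242:
  0.0.0.0/0 (default, matches everything)
  157.240.0.0/12 (157.240.0.0 - 157.255.255.255)
  157.253.144.0/20 (157.253.144.0 - 157.253.159.255)
Total matching entries: 3.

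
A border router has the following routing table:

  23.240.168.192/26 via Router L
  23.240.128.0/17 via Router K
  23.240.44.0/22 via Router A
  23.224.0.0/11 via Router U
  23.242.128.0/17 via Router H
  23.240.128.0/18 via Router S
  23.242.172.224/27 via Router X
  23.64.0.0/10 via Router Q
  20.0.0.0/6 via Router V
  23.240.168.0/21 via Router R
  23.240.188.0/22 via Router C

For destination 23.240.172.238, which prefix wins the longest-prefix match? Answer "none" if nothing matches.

23.240.168.0/21

Entries matching 23.240.172.238:
  20.0.0.0/6 (20.0.0.0 - 23.255.255.255)
  23.224.0.0/11 (23.224.0.0 - 23.255.255.255)
  23.240.128.0/17 (23.240.128.0 - 23.240.255.255)
  23.240.128.0/18 (23.240.128.0 - 23.240.191.255)
  23.240.168.0/21 (23.240.168.0 - 23.240.175.255)
Most specific is 23.240.168.0/21.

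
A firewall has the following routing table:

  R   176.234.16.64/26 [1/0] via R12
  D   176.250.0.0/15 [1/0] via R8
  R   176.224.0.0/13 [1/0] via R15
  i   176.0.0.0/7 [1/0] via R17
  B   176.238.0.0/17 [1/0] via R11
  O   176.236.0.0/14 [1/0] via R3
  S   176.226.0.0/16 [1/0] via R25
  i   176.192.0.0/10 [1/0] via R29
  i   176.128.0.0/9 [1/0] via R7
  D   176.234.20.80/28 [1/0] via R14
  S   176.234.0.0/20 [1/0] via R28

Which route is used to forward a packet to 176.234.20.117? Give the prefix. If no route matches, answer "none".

176.192.0.0/10

Entries matching 176.234.20.117:
  176.0.0.0/7 (176.0.0.0 - 177.255.255.255)
  176.128.0.0/9 (176.128.0.0 - 176.255.255.255)
  176.192.0.0/10 (176.192.0.0 - 176.255.255.255)
Most specific is 176.192.0.0/10.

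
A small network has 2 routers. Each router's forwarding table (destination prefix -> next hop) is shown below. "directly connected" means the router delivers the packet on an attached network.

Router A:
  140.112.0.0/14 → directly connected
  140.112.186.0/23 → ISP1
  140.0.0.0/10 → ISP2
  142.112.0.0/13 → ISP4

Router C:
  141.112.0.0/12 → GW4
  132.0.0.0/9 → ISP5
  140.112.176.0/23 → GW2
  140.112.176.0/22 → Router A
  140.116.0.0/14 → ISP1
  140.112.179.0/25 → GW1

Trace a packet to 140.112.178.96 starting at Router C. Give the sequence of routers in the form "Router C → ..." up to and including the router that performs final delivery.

At Router C: longest match for 140.112.178.96 is 140.112.176.0/22 -> Router A
At Router A: longest match for 140.112.178.96 is 140.112.0.0/14 -> directly connected

Router C → Router A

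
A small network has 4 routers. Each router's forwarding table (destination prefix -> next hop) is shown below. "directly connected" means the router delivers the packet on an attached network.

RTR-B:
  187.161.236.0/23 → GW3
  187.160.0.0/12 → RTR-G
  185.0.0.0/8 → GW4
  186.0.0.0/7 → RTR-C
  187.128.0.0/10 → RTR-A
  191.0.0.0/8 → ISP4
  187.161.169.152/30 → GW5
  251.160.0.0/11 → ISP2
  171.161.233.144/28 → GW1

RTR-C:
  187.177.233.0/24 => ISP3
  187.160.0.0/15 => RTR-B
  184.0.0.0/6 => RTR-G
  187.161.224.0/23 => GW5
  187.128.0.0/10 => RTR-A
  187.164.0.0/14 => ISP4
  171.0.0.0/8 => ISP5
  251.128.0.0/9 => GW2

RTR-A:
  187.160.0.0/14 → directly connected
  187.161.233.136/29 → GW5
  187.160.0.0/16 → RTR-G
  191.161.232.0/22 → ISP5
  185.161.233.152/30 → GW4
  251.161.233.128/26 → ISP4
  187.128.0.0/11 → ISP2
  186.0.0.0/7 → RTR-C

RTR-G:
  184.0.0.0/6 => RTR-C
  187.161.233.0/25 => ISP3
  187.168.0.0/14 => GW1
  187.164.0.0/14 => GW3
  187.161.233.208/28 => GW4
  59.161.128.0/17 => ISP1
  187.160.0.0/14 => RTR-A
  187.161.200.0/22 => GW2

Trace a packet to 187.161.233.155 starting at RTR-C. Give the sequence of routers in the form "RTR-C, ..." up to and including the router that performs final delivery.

At RTR-C: longest match for 187.161.233.155 is 187.160.0.0/15 -> RTR-B
At RTR-B: longest match for 187.161.233.155 is 187.160.0.0/12 -> RTR-G
At RTR-G: longest match for 187.161.233.155 is 187.160.0.0/14 -> RTR-A
At RTR-A: longest match for 187.161.233.155 is 187.160.0.0/14 -> directly connected

RTR-C, RTR-B, RTR-G, RTR-A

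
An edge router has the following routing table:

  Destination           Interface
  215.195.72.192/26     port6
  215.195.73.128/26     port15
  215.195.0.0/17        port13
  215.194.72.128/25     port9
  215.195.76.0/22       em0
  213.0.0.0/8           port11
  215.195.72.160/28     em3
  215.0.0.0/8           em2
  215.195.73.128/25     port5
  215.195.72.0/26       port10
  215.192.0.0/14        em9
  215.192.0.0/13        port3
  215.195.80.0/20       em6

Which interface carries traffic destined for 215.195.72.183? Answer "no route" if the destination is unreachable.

port13

Routes whose prefix contains 215.195.72.183:
  215.0.0.0/8 (215.0.0.0 - 215.255.255.255) -> em2
  215.192.0.0/13 (215.192.0.0 - 215.199.255.255) -> port3
  215.192.0.0/14 (215.192.0.0 - 215.195.255.255) -> em9
  215.195.0.0/17 (215.195.0.0 - 215.195.127.255) -> port13
More-specific entries that do NOT match:
  215.195.72.160/28 (215.195.72.160 - 215.195.72.175) does not contain 215.195.72.183
  215.195.72.192/26 (215.195.72.192 - 215.195.72.255) does not contain 215.195.72.183
  215.195.73.128/26 (215.195.73.128 - 215.195.73.191) does not contain 215.195.72.183
  215.195.72.0/26 (215.195.72.0 - 215.195.72.63) does not contain 215.195.72.183
  215.194.72.128/25 (215.194.72.128 - 215.194.72.255) does not contain 215.195.72.183
  215.195.73.128/25 (215.195.73.128 - 215.195.73.255) does not contain 215.195.72.183
  215.195.76.0/22 (215.195.76.0 - 215.195.79.255) does not contain 215.195.72.183
  215.195.80.0/20 (215.195.80.0 - 215.195.95.255) does not contain 215.195.72.183
Longest matching prefix is /17 -> interface port13.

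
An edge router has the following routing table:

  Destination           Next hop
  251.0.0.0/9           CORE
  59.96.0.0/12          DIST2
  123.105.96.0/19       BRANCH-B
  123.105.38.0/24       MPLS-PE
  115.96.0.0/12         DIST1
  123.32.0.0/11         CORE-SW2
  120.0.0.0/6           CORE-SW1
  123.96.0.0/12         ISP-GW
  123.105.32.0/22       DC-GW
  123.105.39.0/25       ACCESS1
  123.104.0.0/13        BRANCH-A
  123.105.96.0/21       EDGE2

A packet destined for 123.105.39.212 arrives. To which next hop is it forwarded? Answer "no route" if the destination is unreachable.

Routes whose prefix contains 123.105.39.212:
  120.0.0.0/6 (120.0.0.0 - 123.255.255.255) -> CORE-SW1
  123.96.0.0/12 (123.96.0.0 - 123.111.255.255) -> ISP-GW
  123.104.0.0/13 (123.104.0.0 - 123.111.255.255) -> BRANCH-A
More-specific entries that do NOT match:
  123.105.39.0/25 (123.105.39.0 - 123.105.39.127) does not contain 123.105.39.212
  123.105.38.0/24 (123.105.38.0 - 123.105.38.255) does not contain 123.105.39.212
  123.105.32.0/22 (123.105.32.0 - 123.105.35.255) does not contain 123.105.39.212
  123.105.96.0/21 (123.105.96.0 - 123.105.103.255) does not contain 123.105.39.212
  123.105.96.0/19 (123.105.96.0 - 123.105.127.255) does not contain 123.105.39.212
Longest matching prefix is /13 -> next hop BRANCH-A.

BRANCH-A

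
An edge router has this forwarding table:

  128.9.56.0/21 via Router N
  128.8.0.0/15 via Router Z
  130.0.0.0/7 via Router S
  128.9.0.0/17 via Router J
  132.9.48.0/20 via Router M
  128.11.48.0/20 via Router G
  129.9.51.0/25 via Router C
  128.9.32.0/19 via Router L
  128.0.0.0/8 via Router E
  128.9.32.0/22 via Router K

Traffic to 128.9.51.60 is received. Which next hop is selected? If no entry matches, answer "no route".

Routes whose prefix contains 128.9.51.60:
  128.0.0.0/8 (128.0.0.0 - 128.255.255.255) -> Router E
  128.8.0.0/15 (128.8.0.0 - 128.9.255.255) -> Router Z
  128.9.0.0/17 (128.9.0.0 - 128.9.127.255) -> Router J
  128.9.32.0/19 (128.9.32.0 - 128.9.63.255) -> Router L
More-specific entries that do NOT match:
  129.9.51.0/25 (129.9.51.0 - 129.9.51.127) does not contain 128.9.51.60
  128.9.32.0/22 (128.9.32.0 - 128.9.35.255) does not contain 128.9.51.60
  128.9.56.0/21 (128.9.56.0 - 128.9.63.255) does not contain 128.9.51.60
  132.9.48.0/20 (132.9.48.0 - 132.9.63.255) does not contain 128.9.51.60
  128.11.48.0/20 (128.11.48.0 - 128.11.63.255) does not contain 128.9.51.60
Longest matching prefix is /19 -> next hop Router L.

Router L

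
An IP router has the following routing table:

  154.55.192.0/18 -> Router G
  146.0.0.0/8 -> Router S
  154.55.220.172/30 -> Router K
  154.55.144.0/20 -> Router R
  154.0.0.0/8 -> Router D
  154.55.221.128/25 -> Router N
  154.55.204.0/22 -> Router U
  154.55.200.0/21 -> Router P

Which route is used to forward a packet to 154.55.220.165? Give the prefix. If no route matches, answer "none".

154.55.192.0/18

Entries matching 154.55.220.165:
  154.0.0.0/8 (154.0.0.0 - 154.255.255.255)
  154.55.192.0/18 (154.55.192.0 - 154.55.255.255)
Most specific is 154.55.192.0/18.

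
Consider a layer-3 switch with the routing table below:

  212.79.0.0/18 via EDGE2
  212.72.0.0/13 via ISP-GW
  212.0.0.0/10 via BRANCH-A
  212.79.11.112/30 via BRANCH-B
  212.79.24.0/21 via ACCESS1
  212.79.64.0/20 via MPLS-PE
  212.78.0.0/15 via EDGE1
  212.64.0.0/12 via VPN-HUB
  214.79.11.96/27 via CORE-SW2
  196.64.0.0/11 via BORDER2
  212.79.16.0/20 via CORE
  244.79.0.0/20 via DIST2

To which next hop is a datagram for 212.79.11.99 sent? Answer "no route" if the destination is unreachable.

EDGE2

Routes whose prefix contains 212.79.11.99:
  212.64.0.0/12 (212.64.0.0 - 212.79.255.255) -> VPN-HUB
  212.72.0.0/13 (212.72.0.0 - 212.79.255.255) -> ISP-GW
  212.78.0.0/15 (212.78.0.0 - 212.79.255.255) -> EDGE1
  212.79.0.0/18 (212.79.0.0 - 212.79.63.255) -> EDGE2
More-specific entries that do NOT match:
  212.79.11.112/30 (212.79.11.112 - 212.79.11.115) does not contain 212.79.11.99
  214.79.11.96/27 (214.79.11.96 - 214.79.11.127) does not contain 212.79.11.99
  212.79.24.0/21 (212.79.24.0 - 212.79.31.255) does not contain 212.79.11.99
  212.79.64.0/20 (212.79.64.0 - 212.79.79.255) does not contain 212.79.11.99
  212.79.16.0/20 (212.79.16.0 - 212.79.31.255) does not contain 212.79.11.99
  244.79.0.0/20 (244.79.0.0 - 244.79.15.255) does not contain 212.79.11.99
Longest matching prefix is /18 -> next hop EDGE2.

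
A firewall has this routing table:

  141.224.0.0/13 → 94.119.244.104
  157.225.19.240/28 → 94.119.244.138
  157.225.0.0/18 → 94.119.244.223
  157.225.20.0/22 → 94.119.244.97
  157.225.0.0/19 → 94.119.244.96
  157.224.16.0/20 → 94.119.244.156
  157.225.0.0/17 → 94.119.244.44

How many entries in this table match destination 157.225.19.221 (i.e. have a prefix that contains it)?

3

Prefixes containing 157.225.19.221:
  157.225.0.0/17 (157.225.0.0 - 157.225.127.255)
  157.225.0.0/18 (157.225.0.0 - 157.225.63.255)
  157.225.0.0/19 (157.225.0.0 - 157.225.31.255)
Total matching entries: 3.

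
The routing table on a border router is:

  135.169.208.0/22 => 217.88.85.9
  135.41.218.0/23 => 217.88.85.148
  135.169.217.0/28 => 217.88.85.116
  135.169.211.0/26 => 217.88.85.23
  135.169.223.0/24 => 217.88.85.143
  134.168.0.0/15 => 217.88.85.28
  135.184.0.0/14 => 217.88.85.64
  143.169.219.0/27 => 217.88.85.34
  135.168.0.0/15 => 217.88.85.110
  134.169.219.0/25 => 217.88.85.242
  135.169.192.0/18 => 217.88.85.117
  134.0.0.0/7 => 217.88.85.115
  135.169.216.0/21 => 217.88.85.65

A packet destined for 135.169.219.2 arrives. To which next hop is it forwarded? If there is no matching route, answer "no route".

Routes whose prefix contains 135.169.219.2:
  134.0.0.0/7 (134.0.0.0 - 135.255.255.255) -> 217.88.85.115
  135.168.0.0/15 (135.168.0.0 - 135.169.255.255) -> 217.88.85.110
  135.169.192.0/18 (135.169.192.0 - 135.169.255.255) -> 217.88.85.117
  135.169.216.0/21 (135.169.216.0 - 135.169.223.255) -> 217.88.85.65
More-specific entries that do NOT match:
  135.169.217.0/28 (135.169.217.0 - 135.169.217.15) does not contain 135.169.219.2
  143.169.219.0/27 (143.169.219.0 - 143.169.219.31) does not contain 135.169.219.2
  135.169.211.0/26 (135.169.211.0 - 135.169.211.63) does not contain 135.169.219.2
  134.169.219.0/25 (134.169.219.0 - 134.169.219.127) does not contain 135.169.219.2
  135.169.223.0/24 (135.169.223.0 - 135.169.223.255) does not contain 135.169.219.2
  135.41.218.0/23 (135.41.218.0 - 135.41.219.255) does not contain 135.169.219.2
  135.169.208.0/22 (135.169.208.0 - 135.169.211.255) does not contain 135.169.219.2
Longest matching prefix is /21 -> next hop 217.88.85.65.

217.88.85.65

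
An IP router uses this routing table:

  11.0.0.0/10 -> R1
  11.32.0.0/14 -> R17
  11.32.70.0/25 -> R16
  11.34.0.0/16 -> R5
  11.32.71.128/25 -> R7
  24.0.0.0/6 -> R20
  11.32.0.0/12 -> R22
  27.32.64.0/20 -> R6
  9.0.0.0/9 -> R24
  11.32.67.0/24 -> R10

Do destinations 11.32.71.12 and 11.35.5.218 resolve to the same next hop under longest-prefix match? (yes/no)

11.32.71.12: longest match 11.32.0.0/14 -> R17
11.35.5.218: longest match 11.32.0.0/14 -> R17

yes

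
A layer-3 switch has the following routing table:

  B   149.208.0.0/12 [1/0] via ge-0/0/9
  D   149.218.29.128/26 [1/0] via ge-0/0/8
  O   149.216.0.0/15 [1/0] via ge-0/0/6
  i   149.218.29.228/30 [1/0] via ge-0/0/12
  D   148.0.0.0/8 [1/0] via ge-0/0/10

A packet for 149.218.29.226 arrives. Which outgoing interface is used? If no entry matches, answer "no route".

ge-0/0/9

Routes whose prefix contains 149.218.29.226:
  149.208.0.0/12 (149.208.0.0 - 149.223.255.255) -> ge-0/0/9
More-specific entries that do NOT match:
  149.218.29.228/30 (149.218.29.228 - 149.218.29.231) does not contain 149.218.29.226
  149.218.29.128/26 (149.218.29.128 - 149.218.29.191) does not contain 149.218.29.226
  149.216.0.0/15 (149.216.0.0 - 149.217.255.255) does not contain 149.218.29.226
Longest matching prefix is /12 -> interface ge-0/0/9.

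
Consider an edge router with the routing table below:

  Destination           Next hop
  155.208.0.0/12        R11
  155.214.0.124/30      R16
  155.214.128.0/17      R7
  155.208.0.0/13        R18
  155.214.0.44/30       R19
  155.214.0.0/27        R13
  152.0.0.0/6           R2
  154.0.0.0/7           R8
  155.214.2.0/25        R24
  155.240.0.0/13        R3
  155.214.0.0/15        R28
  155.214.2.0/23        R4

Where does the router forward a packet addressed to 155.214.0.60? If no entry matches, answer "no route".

R28

Routes whose prefix contains 155.214.0.60:
  152.0.0.0/6 (152.0.0.0 - 155.255.255.255) -> R2
  154.0.0.0/7 (154.0.0.0 - 155.255.255.255) -> R8
  155.208.0.0/12 (155.208.0.0 - 155.223.255.255) -> R11
  155.208.0.0/13 (155.208.0.0 - 155.215.255.255) -> R18
  155.214.0.0/15 (155.214.0.0 - 155.215.255.255) -> R28
More-specific entries that do NOT match:
  155.214.0.124/30 (155.214.0.124 - 155.214.0.127) does not contain 155.214.0.60
  155.214.0.44/30 (155.214.0.44 - 155.214.0.47) does not contain 155.214.0.60
  155.214.0.0/27 (155.214.0.0 - 155.214.0.31) does not contain 155.214.0.60
  155.214.2.0/25 (155.214.2.0 - 155.214.2.127) does not contain 155.214.0.60
  155.214.2.0/23 (155.214.2.0 - 155.214.3.255) does not contain 155.214.0.60
  155.214.128.0/17 (155.214.128.0 - 155.214.255.255) does not contain 155.214.0.60
Longest matching prefix is /15 -> next hop R28.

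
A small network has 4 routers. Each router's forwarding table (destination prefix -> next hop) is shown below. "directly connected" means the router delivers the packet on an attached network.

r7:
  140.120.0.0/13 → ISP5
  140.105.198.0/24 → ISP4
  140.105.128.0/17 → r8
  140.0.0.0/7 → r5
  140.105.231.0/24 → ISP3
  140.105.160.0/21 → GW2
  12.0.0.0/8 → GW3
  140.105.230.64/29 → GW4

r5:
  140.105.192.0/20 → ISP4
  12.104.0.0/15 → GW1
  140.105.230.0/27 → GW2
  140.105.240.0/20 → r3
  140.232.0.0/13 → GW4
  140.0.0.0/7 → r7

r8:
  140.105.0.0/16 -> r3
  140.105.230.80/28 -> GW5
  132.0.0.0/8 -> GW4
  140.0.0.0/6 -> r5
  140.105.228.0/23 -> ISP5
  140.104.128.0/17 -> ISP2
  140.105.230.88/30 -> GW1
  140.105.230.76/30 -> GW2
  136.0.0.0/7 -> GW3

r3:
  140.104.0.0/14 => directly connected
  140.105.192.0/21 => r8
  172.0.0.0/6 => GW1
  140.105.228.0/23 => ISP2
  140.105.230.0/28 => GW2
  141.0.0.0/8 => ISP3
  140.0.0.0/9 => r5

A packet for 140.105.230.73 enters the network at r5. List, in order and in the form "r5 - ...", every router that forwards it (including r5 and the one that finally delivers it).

At r5: longest match for 140.105.230.73 is 140.0.0.0/7 -> r7
At r7: longest match for 140.105.230.73 is 140.105.128.0/17 -> r8
At r8: longest match for 140.105.230.73 is 140.105.0.0/16 -> r3
At r3: longest match for 140.105.230.73 is 140.104.0.0/14 -> directly connected

r5 - r7 - r8 - r3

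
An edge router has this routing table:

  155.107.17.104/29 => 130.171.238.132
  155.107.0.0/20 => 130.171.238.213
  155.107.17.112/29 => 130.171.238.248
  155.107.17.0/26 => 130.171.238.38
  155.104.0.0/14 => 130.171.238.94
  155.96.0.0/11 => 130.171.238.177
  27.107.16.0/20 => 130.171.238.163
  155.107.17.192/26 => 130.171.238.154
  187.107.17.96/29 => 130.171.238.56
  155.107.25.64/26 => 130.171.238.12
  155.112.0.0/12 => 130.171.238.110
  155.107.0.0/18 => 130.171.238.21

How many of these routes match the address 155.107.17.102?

Prefixes containing 155.107.17.102:
  155.96.0.0/11 (155.96.0.0 - 155.127.255.255)
  155.104.0.0/14 (155.104.0.0 - 155.107.255.255)
  155.107.0.0/18 (155.107.0.0 - 155.107.63.255)
Total matching entries: 3.

3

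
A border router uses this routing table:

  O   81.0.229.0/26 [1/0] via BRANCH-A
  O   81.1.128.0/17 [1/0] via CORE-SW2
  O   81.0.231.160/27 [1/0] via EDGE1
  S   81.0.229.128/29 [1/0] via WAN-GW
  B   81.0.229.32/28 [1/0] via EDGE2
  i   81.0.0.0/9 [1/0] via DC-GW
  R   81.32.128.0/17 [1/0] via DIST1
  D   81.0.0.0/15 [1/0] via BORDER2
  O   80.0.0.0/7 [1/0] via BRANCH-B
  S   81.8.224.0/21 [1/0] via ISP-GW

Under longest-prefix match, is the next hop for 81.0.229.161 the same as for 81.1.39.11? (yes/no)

yes

81.0.229.161: longest match 81.0.0.0/15 -> BORDER2
81.1.39.11: longest match 81.0.0.0/15 -> BORDER2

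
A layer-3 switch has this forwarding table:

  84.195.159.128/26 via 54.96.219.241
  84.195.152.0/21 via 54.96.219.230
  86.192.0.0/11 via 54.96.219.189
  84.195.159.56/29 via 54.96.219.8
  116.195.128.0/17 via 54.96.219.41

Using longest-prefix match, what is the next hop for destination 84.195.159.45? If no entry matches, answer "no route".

Routes whose prefix contains 84.195.159.45:
  84.195.152.0/21 (84.195.152.0 - 84.195.159.255) -> 54.96.219.230
More-specific entries that do NOT match:
  84.195.159.56/29 (84.195.159.56 - 84.195.159.63) does not contain 84.195.159.45
  84.195.159.128/26 (84.195.159.128 - 84.195.159.191) does not contain 84.195.159.45
Longest matching prefix is /21 -> next hop 54.96.219.230.

54.96.219.230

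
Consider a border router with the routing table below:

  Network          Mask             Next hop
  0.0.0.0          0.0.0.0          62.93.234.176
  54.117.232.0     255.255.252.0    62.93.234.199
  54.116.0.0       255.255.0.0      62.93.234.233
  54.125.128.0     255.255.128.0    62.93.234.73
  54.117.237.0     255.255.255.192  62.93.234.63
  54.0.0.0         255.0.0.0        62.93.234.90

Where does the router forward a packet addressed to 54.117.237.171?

Routes whose prefix contains 54.117.237.171:
  0.0.0.0/0 (default, matches everything) -> 62.93.234.176
  54.0.0.0/8 (54.0.0.0 - 54.255.255.255) -> 62.93.234.90
More-specific entries that do NOT match:
  54.117.237.0/26 (54.117.237.0 - 54.117.237.63) does not contain 54.117.237.171
  54.117.232.0/22 (54.117.232.0 - 54.117.235.255) does not contain 54.117.237.171
  54.125.128.0/17 (54.125.128.0 - 54.125.255.255) does not contain 54.117.237.171
  54.116.0.0/16 (54.116.0.0 - 54.116.255.255) does not contain 54.117.237.171
Longest matching prefix is /8 -> next hop 62.93.234.90.

62.93.234.90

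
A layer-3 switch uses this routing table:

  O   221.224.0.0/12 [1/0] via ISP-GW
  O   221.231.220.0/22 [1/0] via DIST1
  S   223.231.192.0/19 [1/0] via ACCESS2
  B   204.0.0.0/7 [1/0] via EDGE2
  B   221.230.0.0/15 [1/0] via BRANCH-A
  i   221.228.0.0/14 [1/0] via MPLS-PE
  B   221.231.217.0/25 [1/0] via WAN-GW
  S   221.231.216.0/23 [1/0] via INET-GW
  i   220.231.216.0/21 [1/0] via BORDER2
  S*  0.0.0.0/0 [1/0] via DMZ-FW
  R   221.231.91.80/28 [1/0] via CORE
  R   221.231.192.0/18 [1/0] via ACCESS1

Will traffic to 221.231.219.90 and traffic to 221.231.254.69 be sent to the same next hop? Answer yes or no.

221.231.219.90: longest match 221.231.192.0/18 -> ACCESS1
221.231.254.69: longest match 221.231.192.0/18 -> ACCESS1

yes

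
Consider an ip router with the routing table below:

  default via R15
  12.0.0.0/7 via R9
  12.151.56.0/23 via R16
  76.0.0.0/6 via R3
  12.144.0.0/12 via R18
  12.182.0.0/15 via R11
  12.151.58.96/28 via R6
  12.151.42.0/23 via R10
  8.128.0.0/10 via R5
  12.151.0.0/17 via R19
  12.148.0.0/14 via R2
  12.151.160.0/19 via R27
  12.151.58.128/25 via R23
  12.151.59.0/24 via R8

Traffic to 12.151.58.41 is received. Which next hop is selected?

Routes whose prefix contains 12.151.58.41:
  0.0.0.0/0 (default, matches everything) -> R15
  12.0.0.0/7 (12.0.0.0 - 13.255.255.255) -> R9
  12.144.0.0/12 (12.144.0.0 - 12.159.255.255) -> R18
  12.148.0.0/14 (12.148.0.0 - 12.151.255.255) -> R2
  12.151.0.0/17 (12.151.0.0 - 12.151.127.255) -> R19
More-specific entries that do NOT match:
  12.151.58.96/28 (12.151.58.96 - 12.151.58.111) does not contain 12.151.58.41
  12.151.58.128/25 (12.151.58.128 - 12.151.58.255) does not contain 12.151.58.41
  12.151.59.0/24 (12.151.59.0 - 12.151.59.255) does not contain 12.151.58.41
  12.151.56.0/23 (12.151.56.0 - 12.151.57.255) does not contain 12.151.58.41
  12.151.42.0/23 (12.151.42.0 - 12.151.43.255) does not contain 12.151.58.41
  12.151.160.0/19 (12.151.160.0 - 12.151.191.255) does not contain 12.151.58.41
Longest matching prefix is /17 -> next hop R19.

R19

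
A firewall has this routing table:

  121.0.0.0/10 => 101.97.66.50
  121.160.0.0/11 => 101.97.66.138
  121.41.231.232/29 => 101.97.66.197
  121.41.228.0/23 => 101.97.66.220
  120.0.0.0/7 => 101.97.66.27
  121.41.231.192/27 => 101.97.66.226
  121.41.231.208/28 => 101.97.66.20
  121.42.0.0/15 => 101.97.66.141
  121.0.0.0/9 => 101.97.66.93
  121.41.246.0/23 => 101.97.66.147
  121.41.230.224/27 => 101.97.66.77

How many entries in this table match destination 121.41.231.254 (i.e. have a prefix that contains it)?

3

Prefixes containing 121.41.231.254:
  120.0.0.0/7 (120.0.0.0 - 121.255.255.255)
  121.0.0.0/9 (121.0.0.0 - 121.127.255.255)
  121.0.0.0/10 (121.0.0.0 - 121.63.255.255)
Total matching entries: 3.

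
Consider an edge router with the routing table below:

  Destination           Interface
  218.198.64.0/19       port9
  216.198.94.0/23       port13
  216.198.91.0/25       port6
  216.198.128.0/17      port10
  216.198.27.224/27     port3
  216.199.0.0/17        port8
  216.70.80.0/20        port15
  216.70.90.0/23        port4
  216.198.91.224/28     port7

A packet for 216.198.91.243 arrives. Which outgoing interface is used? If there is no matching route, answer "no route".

No entry's prefix contains 216.198.91.243; there is no default route.

no route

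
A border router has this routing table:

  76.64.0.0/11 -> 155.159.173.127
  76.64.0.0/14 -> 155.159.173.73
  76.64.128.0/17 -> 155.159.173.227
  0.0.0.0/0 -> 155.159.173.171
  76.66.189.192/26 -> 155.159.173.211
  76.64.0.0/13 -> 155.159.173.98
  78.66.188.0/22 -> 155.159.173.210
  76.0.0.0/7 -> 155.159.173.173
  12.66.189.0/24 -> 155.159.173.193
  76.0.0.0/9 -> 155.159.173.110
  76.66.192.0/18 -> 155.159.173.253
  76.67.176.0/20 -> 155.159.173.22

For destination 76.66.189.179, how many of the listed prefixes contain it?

6

Prefixes containing 76.66.189.179:
  0.0.0.0/0 (default, matches everything)
  76.0.0.0/7 (76.0.0.0 - 77.255.255.255)
  76.0.0.0/9 (76.0.0.0 - 76.127.255.255)
  76.64.0.0/11 (76.64.0.0 - 76.95.255.255)
  76.64.0.0/13 (76.64.0.0 - 76.71.255.255)
  76.64.0.0/14 (76.64.0.0 - 76.67.255.255)
Total matching entries: 6.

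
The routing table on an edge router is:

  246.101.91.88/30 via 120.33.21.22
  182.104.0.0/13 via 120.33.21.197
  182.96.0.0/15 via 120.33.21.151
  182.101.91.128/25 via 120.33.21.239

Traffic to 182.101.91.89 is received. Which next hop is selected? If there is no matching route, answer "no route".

No entry's prefix contains 182.101.91.89; there is no default route.

no route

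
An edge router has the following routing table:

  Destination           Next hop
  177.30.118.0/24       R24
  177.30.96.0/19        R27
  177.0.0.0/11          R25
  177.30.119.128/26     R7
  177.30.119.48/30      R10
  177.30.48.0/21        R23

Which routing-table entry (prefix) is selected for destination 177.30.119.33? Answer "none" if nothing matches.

Entries matching 177.30.119.33:
  177.0.0.0/11 (177.0.0.0 - 177.31.255.255)
  177.30.96.0/19 (177.30.96.0 - 177.30.127.255)
Most specific is 177.30.96.0/19.

177.30.96.0/19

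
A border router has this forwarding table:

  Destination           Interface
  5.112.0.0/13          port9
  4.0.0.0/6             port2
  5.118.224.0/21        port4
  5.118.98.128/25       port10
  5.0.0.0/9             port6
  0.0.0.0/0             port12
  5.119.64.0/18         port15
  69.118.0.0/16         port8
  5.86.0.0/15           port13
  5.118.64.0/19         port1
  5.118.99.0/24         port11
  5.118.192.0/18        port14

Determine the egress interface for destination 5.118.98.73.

Routes whose prefix contains 5.118.98.73:
  0.0.0.0/0 (default, matches everything) -> port12
  4.0.0.0/6 (4.0.0.0 - 7.255.255.255) -> port2
  5.0.0.0/9 (5.0.0.0 - 5.127.255.255) -> port6
  5.112.0.0/13 (5.112.0.0 - 5.119.255.255) -> port9
More-specific entries that do NOT match:
  5.118.98.128/25 (5.118.98.128 - 5.118.98.255) does not contain 5.118.98.73
  5.118.99.0/24 (5.118.99.0 - 5.118.99.255) does not contain 5.118.98.73
  5.118.224.0/21 (5.118.224.0 - 5.118.231.255) does not contain 5.118.98.73
  5.118.64.0/19 (5.118.64.0 - 5.118.95.255) does not contain 5.118.98.73
  5.119.64.0/18 (5.119.64.0 - 5.119.127.255) does not contain 5.118.98.73
  5.118.192.0/18 (5.118.192.0 - 5.118.255.255) does not contain 5.118.98.73
  69.118.0.0/16 (69.118.0.0 - 69.118.255.255) does not contain 5.118.98.73
  5.86.0.0/15 (5.86.0.0 - 5.87.255.255) does not contain 5.118.98.73
Longest matching prefix is /13 -> interface port9.

port9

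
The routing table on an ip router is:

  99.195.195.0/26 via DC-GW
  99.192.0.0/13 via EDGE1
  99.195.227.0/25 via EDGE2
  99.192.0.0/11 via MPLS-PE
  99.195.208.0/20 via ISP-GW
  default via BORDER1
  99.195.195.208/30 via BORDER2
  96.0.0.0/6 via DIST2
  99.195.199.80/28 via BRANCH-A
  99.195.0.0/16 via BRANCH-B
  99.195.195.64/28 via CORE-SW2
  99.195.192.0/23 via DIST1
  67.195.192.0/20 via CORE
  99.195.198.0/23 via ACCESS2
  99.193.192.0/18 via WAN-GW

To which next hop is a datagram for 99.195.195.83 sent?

BRANCH-B

Routes whose prefix contains 99.195.195.83:
  0.0.0.0/0 (default, matches everything) -> BORDER1
  96.0.0.0/6 (96.0.0.0 - 99.255.255.255) -> DIST2
  99.192.0.0/11 (99.192.0.0 - 99.223.255.255) -> MPLS-PE
  99.192.0.0/13 (99.192.0.0 - 99.199.255.255) -> EDGE1
  99.195.0.0/16 (99.195.0.0 - 99.195.255.255) -> BRANCH-B
More-specific entries that do NOT match:
  99.195.195.208/30 (99.195.195.208 - 99.195.195.211) does not contain 99.195.195.83
  99.195.199.80/28 (99.195.199.80 - 99.195.199.95) does not contain 99.195.195.83
  99.195.195.64/28 (99.195.195.64 - 99.195.195.79) does not contain 99.195.195.83
  99.195.195.0/26 (99.195.195.0 - 99.195.195.63) does not contain 99.195.195.83
  99.195.227.0/25 (99.195.227.0 - 99.195.227.127) does not contain 99.195.195.83
  99.195.192.0/23 (99.195.192.0 - 99.195.193.255) does not contain 99.195.195.83
  99.195.198.0/23 (99.195.198.0 - 99.195.199.255) does not contain 99.195.195.83
  99.195.208.0/20 (99.195.208.0 - 99.195.223.255) does not contain 99.195.195.83
  67.195.192.0/20 (67.195.192.0 - 67.195.207.255) does not contain 99.195.195.83
  99.193.192.0/18 (99.193.192.0 - 99.193.255.255) does not contain 99.195.195.83
Longest matching prefix is /16 -> next hop BRANCH-B.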